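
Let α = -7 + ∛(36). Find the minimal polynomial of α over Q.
m_α(x) = x^3 + 21x^2 + 147x + 307

Set β = α + 7 = ∛(36), so β^3 = 36. Then (α + 7)^3 - 36 = 0, i.e. α is a root of g(x) = (x + 7)^3 - 36 = x^3 + 21x^2 + 147x + 307. Since g(x) = h(x + 7) where h(x) = x^3 - 36, and h is irreducible over Q (because 36 is not a perfect cube, so h has no rational root, and a monic cubic with no rational root is irreducible), g is also irreducible (irreducibility is preserved under the substitution x → x + 7). Hence m_α(x) = x^3 + 21x^2 + 147x + 307.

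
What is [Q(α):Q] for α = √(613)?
[Q(α):Q] = 2

[Q(α):Q] equals the degree of the minimal polynomial of α. Here α^2 = 613 and x^2 - 613 is irreducible (d = 613 is squarefree, ≠ 1, hence not a square), so deg(m_α) = 2. Thus [Q(α):Q] = 2.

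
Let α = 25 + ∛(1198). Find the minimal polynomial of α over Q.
m_α(x) = x^3 - 75x^2 + 1875x - 16823

Set β = α - 25 = ∛(1198), so β^3 = 1198. Then (α - 25)^3 - 1198 = 0, i.e. α is a root of g(x) = (x - 25)^3 - 1198 = x^3 - 75x^2 + 1875x - 16823. Since g(x) = h(x - 25) where h(x) = x^3 - 1198, and h is irreducible over Q (because 1198 is not a perfect cube, so h has no rational root, and a monic cubic with no rational root is irreducible), g is also irreducible (irreducibility is preserved under the substitution x → x - 25). Hence m_α(x) = x^3 - 75x^2 + 1875x - 16823.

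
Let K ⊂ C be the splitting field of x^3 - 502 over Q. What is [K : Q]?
[K : Q] = 6

The roots of x^3 - 502 are ∛502, ω∛502, ω^2∛502 where ω = e^(2πi/3) is a primitive cube root of unity, so K = Q(∛502, ω). Now [Q(∛502):Q] = 3 (since 502 is not a perfect cube, x^3 - 502 is irreducible) and [Q(ω):Q] = 2. Both 2 and 3 divide [K:Q], and [K:Q] ≤ 3·2 = 6, so [K:Q] = 6. (Equivalently: Q(∛502) ⊂ R but ω ∉ R, so [K : Q(∛502)] = 2.)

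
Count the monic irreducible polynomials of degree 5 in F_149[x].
There are 14687955120 monic irreducible polynomials of degree 5 over F_149

Each element of F_{149^5} that lies in no proper subfield is a root of exactly one monic irreducible of degree 5 over F_149, and each such polynomial has 5 distinct roots in F_{149^5}. By Möbius inversion the count is N_149(5) = (1/5) Σ_{d|5} μ(5/d) · 149^d = (1/5)(μ(5)·149^1 + μ(1)·149^5) = 73439775600/5 = 14687955120.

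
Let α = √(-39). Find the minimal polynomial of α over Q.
m_α(x) = x^2 + 39

α satisfies α^2 + 39 = 0, so x^2 + 39 annihilates α. Since d = -39 is squarefree and ≠ 1, it is not a perfect square in Q, so x^2 + 39 has no rational root and is therefore irreducible over Q (a degree-2 polynomial over a field is irreducible iff it has no root). Hence m_α(x) = x^2 + 39.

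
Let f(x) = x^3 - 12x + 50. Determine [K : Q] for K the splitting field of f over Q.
[K : Q] = 6

By the rational root test, any rational root of the monic integer polynomial f(x) = x^3 - 12x + 50 must be an integer dividing the constant term 50, i.e. one of ±{1, 2, 5, 10, 25, 50}. Evaluating: f(1) = 39, f(-1) = 61, f(2) = 34, f(-2) = 66, f(5) = 115, f(-5) = -15, f(10) = 930, f(-10) = -830, f(25) = 15375, f(-25) = -15275, f(50) = 124450, f(-50) = -124350; none is 0, so f has no rational root and is therefore irreducible over Q (a cubic with no linear factor over a field is irreducible). For an irreducible cubic, the Galois group is A_3 or S_3 according as the discriminant disc(f) = -4a^3 - 27b^2 = -4·(-12)^3 - 27·(50)^2 = -60588 is or is not a square in Q. Here disc(f) = -60588 is not a perfect square in Q, so the Galois group of f over Q is not contained in A_3 and must be all of S_3. The splitting field has degree |S_3| = 6 over Q, so [K : Q] = 6.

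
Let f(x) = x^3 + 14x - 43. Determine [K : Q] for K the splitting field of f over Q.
[K : Q] = 6

By the rational root test, any rational root of the monic integer polynomial f(x) = x^3 + 14x - 43 must be an integer dividing the constant term -43, i.e. one of ±{1, 43}. Evaluating: f(1) = -28, f(-1) = -58, f(43) = 80066, f(-43) = -80152; none is 0, so f has no rational root and is therefore irreducible over Q (a cubic with no linear factor over a field is irreducible). For an irreducible cubic, the Galois group is A_3 or S_3 according as the discriminant disc(f) = -4a^3 - 27b^2 = -4·(14)^3 - 27·(-43)^2 = -60899 is or is not a square in Q. Here disc(f) = -60899 is not a perfect square in Q, so the Galois group of f over Q is not contained in A_3 and must be all of S_3. The splitting field has degree |S_3| = 6 over Q, so [K : Q] = 6.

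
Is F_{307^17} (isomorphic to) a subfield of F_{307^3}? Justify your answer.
No: F_{307^17} is not a subfield of F_{307^3}

F_{p^m} embeds in F_{p^n} iff m | n. Here 17 ∤ 3 (since 3 = 0·17 + 3 with remainder 3 ≠ 0), so F_{307^17} is not a subfield of F_{307^3}. Equivalently: if it were, the tower law would give 17 = [F_{307^17}:F_307] dividing [F_{307^3}:F_307] = 3, contradiction.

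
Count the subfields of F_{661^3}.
F_{661^3} has 2 subfields

The subfields of F_{p^n} are exactly the fields F_{p^d} for d | n (each is the fixed field of the unique index-d subgroup of Gal(F_{p^n}/F_p) ≅ Z/nZ). The divisors of n = 3 are {1, 3}, giving 2 subfields: F_{661^1}, F_{661^3}.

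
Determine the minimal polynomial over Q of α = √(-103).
m_α(x) = x^2 + 103

α satisfies α^2 + 103 = 0, so x^2 + 103 annihilates α. Since d = -103 is squarefree and ≠ 1, it is not a perfect square in Q, so x^2 + 103 has no rational root and is therefore irreducible over Q (a degree-2 polynomial over a field is irreducible iff it has no root). Hence m_α(x) = x^2 + 103.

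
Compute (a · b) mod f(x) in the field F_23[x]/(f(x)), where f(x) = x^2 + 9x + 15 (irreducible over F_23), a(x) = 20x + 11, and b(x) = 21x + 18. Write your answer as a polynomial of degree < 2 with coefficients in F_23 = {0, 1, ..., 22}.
a · b ≡ 8x + 16 (mod f(x))

Multiply in F_23[x]: a(x)·b(x) = (20x + 11)·(21x + 18) = 6x^2 + 16x + 14. This has degree ≥ 2, so divide by f(x) over F_23: 6x^2 + 16x + 14 = (6)·(x^2 + 9x + 15) + (8x + 16). Hence a·b ≡ 8x + 16 (mod f). (F_23[x]/(f) is a field with 23^2 = 529 elements since f is irreducible of degree 2.)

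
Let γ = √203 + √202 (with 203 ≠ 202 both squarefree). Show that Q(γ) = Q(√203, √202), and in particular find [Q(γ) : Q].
[Q(γ) : Q] = 4 (equivalently, Q(γ) = Q(√203, √202))

Obviously Q(γ) ⊆ Q(√203, √202), and [Q(√203, √202):Q] = 4 (since 203, 202 are distinct squarefree integers > 1 with 41006 not a perfect square). To show equality we compute the minimal polynomial of γ. From γ = √203 + √202: γ^2 = 203 + 2√(41006) + 202 = 405 + 2√(41006), so γ^2 - 405 = 2√(41006); squaring, (γ^2 - 405)^2 = 4·41006, i.e. γ^4 - 810γ^2 + 164025 - 164024 = 0, i.e. γ^4 - 810γ^2 + 1 = 0. So γ is a root of x^4 - 810x^2 + 1. This polynomial is irreducible over Q: it has no rational root (each ±√203 ± √202 is irrational), and any factorization into two quadratics over Q would force √(41006) ∈ Q (pairing opposite roots) or √203, √202 ∈ Q (other pairings), all impossible. Hence [Q(γ):Q] = 4 = [Q(√203, √202):Q], so Q(γ) = Q(√203, √202).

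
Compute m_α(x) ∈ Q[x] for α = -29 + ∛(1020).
m_α(x) = x^3 + 87x^2 + 2523x + 23369

Set β = α + 29 = ∛(1020), so β^3 = 1020. Then (α + 29)^3 - 1020 = 0, i.e. α is a root of g(x) = (x + 29)^3 - 1020 = x^3 + 87x^2 + 2523x + 23369. Since g(x) = h(x + 29) where h(x) = x^3 - 1020, and h is irreducible over Q (because 1020 is not a perfect cube, so h has no rational root, and a monic cubic with no rational root is irreducible), g is also irreducible (irreducibility is preserved under the substitution x → x + 29). Hence m_α(x) = x^3 + 87x^2 + 2523x + 23369.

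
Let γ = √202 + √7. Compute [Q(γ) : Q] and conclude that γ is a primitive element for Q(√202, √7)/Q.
[Q(γ) : Q] = 4 (equivalently, Q(γ) = Q(√202, √7))

Obviously Q(γ) ⊆ Q(√202, √7), and [Q(√202, √7):Q] = 4 (since 202, 7 are distinct squarefree integers > 1 with 1414 not a perfect square). To show equality we compute the minimal polynomial of γ. From γ = √202 + √7: γ^2 = 202 + 2√(1414) + 7 = 209 + 2√(1414), so γ^2 - 209 = 2√(1414); squaring, (γ^2 - 209)^2 = 4·1414, i.e. γ^4 - 418γ^2 + 43681 - 5656 = 0, i.e. γ^4 - 418γ^2 + 38025 = 0. So γ is a root of x^4 - 418x^2 + 38025. This polynomial is irreducible over Q: it has no rational root (each ±√202 ± √7 is irrational), and any factorization into two quadratics over Q would force √(1414) ∈ Q (pairing opposite roots) or √202, √7 ∈ Q (other pairings), all impossible. Hence [Q(γ):Q] = 4 = [Q(√202, √7):Q], so Q(γ) = Q(√202, √7).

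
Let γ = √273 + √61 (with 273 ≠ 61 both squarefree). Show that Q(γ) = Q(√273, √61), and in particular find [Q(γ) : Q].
[Q(γ) : Q] = 4 (equivalently, Q(γ) = Q(√273, √61))

Obviously Q(γ) ⊆ Q(√273, √61), and [Q(√273, √61):Q] = 4 (since 273, 61 are distinct squarefree integers > 1 with 16653 not a perfect square). To show equality we compute the minimal polynomial of γ. From γ = √273 + √61: γ^2 = 273 + 2√(16653) + 61 = 334 + 2√(16653), so γ^2 - 334 = 2√(16653); squaring, (γ^2 - 334)^2 = 4·16653, i.e. γ^4 - 668γ^2 + 111556 - 66612 = 0, i.e. γ^4 - 668γ^2 + 44944 = 0. So γ is a root of x^4 - 668x^2 + 44944. This polynomial is irreducible over Q: it has no rational root (each ±√273 ± √61 is irrational), and any factorization into two quadratics over Q would force √(16653) ∈ Q (pairing opposite roots) or √273, √61 ∈ Q (other pairings), all impossible. Hence [Q(γ):Q] = 4 = [Q(√273, √61):Q], so Q(γ) = Q(√273, √61).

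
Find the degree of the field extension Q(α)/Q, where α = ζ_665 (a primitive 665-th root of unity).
[Q(α):Q] = 432

The minimal polynomial of ζ_665 over Q is the 665-th cyclotomic polynomial Φ_665(x), which is irreducible over Q and has degree φ(665) = 432. Hence [Q(α):Q] = φ(665) = 432.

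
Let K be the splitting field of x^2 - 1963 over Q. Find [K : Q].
[K : Q] = 2

f(x) = x^2 - 1963 factors as (x - √1963)(x + √1963). The splitting field is K = Q(√1963). Since 1963 is squarefree and > 1, it is not a perfect square, so x^2 - 1963 is irreducible over Q and [Q(√1963) : Q] = 2. Hence [K : Q] = 2.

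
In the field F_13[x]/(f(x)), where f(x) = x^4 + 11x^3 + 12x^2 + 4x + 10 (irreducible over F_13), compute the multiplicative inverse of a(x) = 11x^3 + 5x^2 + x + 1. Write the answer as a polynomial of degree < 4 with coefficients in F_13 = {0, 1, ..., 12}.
a(x)^(-1) ≡ x^3 + x^2 + 8x + 4 (mod f(x))

Since f is irreducible over F_13, F_13[x]/(f) is a field and a(x) ≠ 0 has an inverse. Apply the extended Euclidean algorithm to f(x) and a(x) in F_13[x]: f(x) = (6x + 3)·a(x) + (4x^2 + 8x + 7);  a(x) = (6x + 12)·(4x^2 + 8x + 7) + (6x + 8);  (4x^2 + 8x + 7) = (5x + 12)·(6x + 8) + (2). The last nonzero remainder is the constant 2 = gcd(f, a) in F_13. Back-substituting through the division chain expresses 2 = s(x)·a(x) + t(x)·f(x) with s(x) ≡ 2x^3 + 2x^2 + 3x + 8 (mod f), so (2x^3 + 2x^2 + 3x + 8)·a(x) ≡ 2 (mod f). Multiplying by 2^(-1) ≡ 7 in F_13 gives a(x)^(-1) ≡ 7·(2x^3 + 2x^2 + 3x + 8) ≡ x^3 + x^2 + 8x + 4 (mod f). Check: (11x^3 + 5x^2 + x + 1)·(x^3 + x^2 + 8x + 4) = 11x^6 + 3x^5 + 3x^4 + 8x^3 + 3x^2 + 12x + 4 ≡ 1 (mod x^4 + 11x^3 + 12x^2 + 4x + 10).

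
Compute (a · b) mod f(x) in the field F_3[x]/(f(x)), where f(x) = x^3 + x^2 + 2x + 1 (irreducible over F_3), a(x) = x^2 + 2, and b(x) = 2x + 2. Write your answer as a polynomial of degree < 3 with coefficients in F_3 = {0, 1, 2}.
a · b ≡ 2 (mod f(x))

Multiply in F_3[x]: a(x)·b(x) = (x^2 + 2)·(2x + 2) = 2x^3 + 2x^2 + x + 1. This has degree ≥ 3, so divide by f(x) over F_3: 2x^3 + 2x^2 + x + 1 = (2)·(x^3 + x^2 + 2x + 1) + (2). Hence a·b ≡ 2 (mod f). (F_3[x]/(f) is a field with 3^3 = 27 elements since f is irreducible of degree 3.)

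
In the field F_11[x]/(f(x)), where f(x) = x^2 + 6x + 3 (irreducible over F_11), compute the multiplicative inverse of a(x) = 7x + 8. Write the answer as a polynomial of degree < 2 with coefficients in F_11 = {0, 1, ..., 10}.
a(x)^(-1) ≡ 10x + 3 (mod f(x))

Since f is irreducible over F_11, F_11[x]/(f) is a field and a(x) ≠ 0 has an inverse. Apply the extended Euclidean algorithm to f(x) and a(x) in F_11[x]: f(x) = (8x + 9)·a(x) + (8). The last nonzero remainder is the constant 8 = gcd(f, a) in F_11. Back-substituting through the division chain expresses 8 = s(x)·a(x) + t(x)·f(x) with s(x) ≡ 3x + 2 (mod f), so (3x + 2)·a(x) ≡ 8 (mod f). Multiplying by 8^(-1) ≡ 7 in F_11 gives a(x)^(-1) ≡ 7·(3x + 2) ≡ 10x + 3 (mod f). Check: (7x + 8)·(10x + 3) = 4x^2 + 2x + 2 ≡ 1 (mod x^2 + 6x + 3).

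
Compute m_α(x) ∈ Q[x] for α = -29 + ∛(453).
m_α(x) = x^3 + 87x^2 + 2523x + 23936

Set β = α + 29 = ∛(453), so β^3 = 453. Then (α + 29)^3 - 453 = 0, i.e. α is a root of g(x) = (x + 29)^3 - 453 = x^3 + 87x^2 + 2523x + 23936. Since g(x) = h(x + 29) where h(x) = x^3 - 453, and h is irreducible over Q (because 453 is not a perfect cube, so h has no rational root, and a monic cubic with no rational root is irreducible), g is also irreducible (irreducibility is preserved under the substitution x → x + 29). Hence m_α(x) = x^3 + 87x^2 + 2523x + 23936.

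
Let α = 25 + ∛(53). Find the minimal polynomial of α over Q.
m_α(x) = x^3 - 75x^2 + 1875x - 15678

Set β = α - 25 = ∛(53), so β^3 = 53. Then (α - 25)^3 - 53 = 0, i.e. α is a root of g(x) = (x - 25)^3 - 53 = x^3 - 75x^2 + 1875x - 15678. Since g(x) = h(x - 25) where h(x) = x^3 - 53, and h is irreducible over Q (because 53 is not a perfect cube, so h has no rational root, and a monic cubic with no rational root is irreducible), g is also irreducible (irreducibility is preserved under the substitution x → x - 25). Hence m_α(x) = x^3 - 75x^2 + 1875x - 15678.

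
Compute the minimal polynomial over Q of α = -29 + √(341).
m_α(x) = x^2 + 58x + 500

From α + 29 = √(341), squaring gives (α + 29)^2 = 341, i.e. α^2 + 58α + 841 = 341, so α^2 + 58α + 500 = 0. The discriminant of x^2 + 58x + 500 is (58)^2 - 4·(500) = 3364 - 2000 = 1364, and 4·(341) is not a perfect square in Q since 341 is squarefree and ≠ 1. Hence x^2 + 58x + 500 is irreducible over Q and is the minimal polynomial of α.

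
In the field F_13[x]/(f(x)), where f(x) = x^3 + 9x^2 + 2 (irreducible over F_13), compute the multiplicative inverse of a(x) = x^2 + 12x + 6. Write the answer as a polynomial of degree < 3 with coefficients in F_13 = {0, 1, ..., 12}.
a(x)^(-1) ≡ x^2 + 4x + 9 (mod f(x))

Since f is irreducible over F_13, F_13[x]/(f) is a field and a(x) ≠ 0 has an inverse. Apply the extended Euclidean algorithm to f(x) and a(x) in F_13[x]: f(x) = (x + 10)·a(x) + (4x + 7);  a(x) = (10x + 5)·(4x + 7) + (10). The last nonzero remainder is the constant 10 = gcd(f, a) in F_13. Back-substituting through the division chain expresses 10 = s(x)·a(x) + t(x)·f(x) with s(x) ≡ 10x^2 + x + 12 (mod f), so (10x^2 + x + 12)·a(x) ≡ 10 (mod f). Multiplying by 10^(-1) ≡ 4 in F_13 gives a(x)^(-1) ≡ 4·(10x^2 + x + 12) ≡ x^2 + 4x + 9 (mod f). Check: (x^2 + 12x + 6)·(x^2 + 4x + 9) = x^4 + 3x^3 + 11x^2 + 2x + 2 ≡ 1 (mod x^3 + 9x^2 + 2).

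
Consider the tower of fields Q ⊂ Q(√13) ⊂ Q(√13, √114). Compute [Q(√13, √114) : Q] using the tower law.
[Q(√13, √114) : Q] = 4

[Q(√13):Q] = 2 (min poly x^2 - 13, irreducible since 13 is squarefree > 1). For the top step, suppose √114 ∈ Q(√13), say √114 = c + d√13 with c, d ∈ Q. Squaring: 114 = c^2 + 13d^2 + 2cd√13. Since √13 ∉ Q this forces 2cd = 0. If d = 0 then √114 = c ∈ Q, contradicting 114 squarefree > 1. If c = 0 then 114 = 13d^2, so 13·114 = (13d)^2 is a perfect square in Q — but 13·114 = 1482 is not a perfect square (since 13 and 114 are distinct squarefree integers). Contradiction. Hence √114 ∉ Q(√13), so x^2 - 114 stays irreducible over Q(√13) and [Q(√13, √114) : Q(√13)] = 2. By the tower law, [Q(√13, √114) : Q] = 2 · 2 = 4.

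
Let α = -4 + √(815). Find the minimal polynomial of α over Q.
m_α(x) = x^2 + 8x - 799

From α + 4 = √(815), squaring gives (α + 4)^2 = 815, i.e. α^2 + 8α + 16 = 815, so α^2 + 8α - 799 = 0. The discriminant of x^2 + 8x - 799 is (8)^2 - 4·(-799) = 64 + 3196 = 3260, and 4·(815) is not a perfect square in Q since 815 is squarefree and ≠ 1. Hence x^2 + 8x - 799 is irreducible over Q and is the minimal polynomial of α.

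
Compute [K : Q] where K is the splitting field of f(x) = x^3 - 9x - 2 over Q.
[K : Q] = 6

By the rational root test, any rational root of the monic integer polynomial f(x) = x^3 - 9x - 2 must be an integer dividing the constant term -2, i.e. one of ±{1, 2}. Evaluating: f(1) = -10, f(-1) = 6, f(2) = -12, f(-2) = 8; none is 0, so f has no rational root and is therefore irreducible over Q (a cubic with no linear factor over a field is irreducible). For an irreducible cubic, the Galois group is A_3 or S_3 according as the discriminant disc(f) = -4a^3 - 27b^2 = -4·(-9)^3 - 27·(-2)^2 = 2808 is or is not a square in Q. Here disc(f) = 2808 is not a perfect square in Q, so the Galois group of f over Q is not contained in A_3 and must be all of S_3. The splitting field has degree |S_3| = 6 over Q, so [K : Q] = 6.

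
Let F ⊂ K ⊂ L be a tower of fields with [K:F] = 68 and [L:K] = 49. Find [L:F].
[L:F] = 3332

The tower law says that for any tower of field extensions F ⊂ K ⊂ L with finite degrees, [L:F] = [L:K] · [K:F]. Here this gives [L:F] = 49 · 68 = 3332.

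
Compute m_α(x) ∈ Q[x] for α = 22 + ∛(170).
m_α(x) = x^3 - 66x^2 + 1452x - 10818

Set β = α - 22 = ∛(170), so β^3 = 170. Then (α - 22)^3 - 170 = 0, i.e. α is a root of g(x) = (x - 22)^3 - 170 = x^3 - 66x^2 + 1452x - 10818. Since g(x) = h(x - 22) where h(x) = x^3 - 170, and h is irreducible over Q (because 170 is not a perfect cube, so h has no rational root, and a monic cubic with no rational root is irreducible), g is also irreducible (irreducibility is preserved under the substitution x → x - 22). Hence m_α(x) = x^3 - 66x^2 + 1452x - 10818.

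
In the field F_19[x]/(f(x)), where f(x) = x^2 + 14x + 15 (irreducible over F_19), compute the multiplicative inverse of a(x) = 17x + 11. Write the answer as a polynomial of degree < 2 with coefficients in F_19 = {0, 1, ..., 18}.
a(x)^(-1) ≡ 11x + 15 (mod f(x))

Since f is irreducible over F_19, F_19[x]/(f) is a field and a(x) ≠ 0 has an inverse. Apply the extended Euclidean algorithm to f(x) and a(x) in F_19[x]: f(x) = (9x + 14)·a(x) + (13). The last nonzero remainder is the constant 13 = gcd(f, a) in F_19. Back-substituting through the division chain expresses 13 = s(x)·a(x) + t(x)·f(x) with s(x) ≡ 10x + 5 (mod f), so (10x + 5)·a(x) ≡ 13 (mod f). Multiplying by 13^(-1) ≡ 3 in F_19 gives a(x)^(-1) ≡ 3·(10x + 5) ≡ 11x + 15 (mod f). Check: (17x + 11)·(11x + 15) = 16x^2 + 15x + 13 ≡ 1 (mod x^2 + 14x + 15).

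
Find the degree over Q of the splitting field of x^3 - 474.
[K : Q] = 6

The roots of x^3 - 474 are ∛474, ω∛474, ω^2∛474 where ω = e^(2πi/3) is a primitive cube root of unity, so K = Q(∛474, ω). Now [Q(∛474):Q] = 3 (since 474 is not a perfect cube, x^3 - 474 is irreducible) and [Q(ω):Q] = 2. Both 2 and 3 divide [K:Q], and [K:Q] ≤ 3·2 = 6, so [K:Q] = 6. (Equivalently: Q(∛474) ⊂ R but ω ∉ R, so [K : Q(∛474)] = 2.)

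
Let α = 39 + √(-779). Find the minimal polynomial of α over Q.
m_α(x) = x^2 - 78x + 2300

From α - 39 = √(-779), squaring gives (α - 39)^2 = -779, i.e. α^2 - 78α + 1521 = -779, so α^2 - 78α + 2300 = 0. The discriminant of x^2 - 78x + 2300 is (-78)^2 - 4·(2300) = 6084 - 9200 = -3116, and 4·(-779) is not a perfect square in Q since -779 is squarefree and ≠ 1. Hence x^2 - 78x + 2300 is irreducible over Q and is the minimal polynomial of α.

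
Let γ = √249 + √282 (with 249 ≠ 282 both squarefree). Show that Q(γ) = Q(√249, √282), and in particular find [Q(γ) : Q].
[Q(γ) : Q] = 4 (equivalently, Q(γ) = Q(√249, √282))

Obviously Q(γ) ⊆ Q(√249, √282), and [Q(√249, √282):Q] = 4 (since 249, 282 are distinct squarefree integers > 1 with 70218 not a perfect square). To show equality we compute the minimal polynomial of γ. From γ = √249 + √282: γ^2 = 249 + 2√(70218) + 282 = 531 + 2√(70218), so γ^2 - 531 = 2√(70218); squaring, (γ^2 - 531)^2 = 4·70218, i.e. γ^4 - 1062γ^2 + 281961 - 280872 = 0, i.e. γ^4 - 1062γ^2 + 1089 = 0. So γ is a root of x^4 - 1062x^2 + 1089. This polynomial is irreducible over Q: it has no rational root (each ±√249 ± √282 is irrational), and any factorization into two quadratics over Q would force √(70218) ∈ Q (pairing opposite roots) or √249, √282 ∈ Q (other pairings), all impossible. Hence [Q(γ):Q] = 4 = [Q(√249, √282):Q], so Q(γ) = Q(√249, √282).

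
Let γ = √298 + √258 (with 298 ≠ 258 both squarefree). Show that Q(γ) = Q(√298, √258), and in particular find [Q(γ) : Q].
[Q(γ) : Q] = 4 (equivalently, Q(γ) = Q(√298, √258))

Obviously Q(γ) ⊆ Q(√298, √258), and [Q(√298, √258):Q] = 4 (since 298, 258 are distinct squarefree integers > 1 with 76884 not a perfect square). To show equality we compute the minimal polynomial of γ. From γ = √298 + √258: γ^2 = 298 + 2√(76884) + 258 = 556 + 2√(76884), so γ^2 - 556 = 2√(76884); squaring, (γ^2 - 556)^2 = 4·76884, i.e. γ^4 - 1112γ^2 + 309136 - 307536 = 0, i.e. γ^4 - 1112γ^2 + 1600 = 0. So γ is a root of x^4 - 1112x^2 + 1600. This polynomial is irreducible over Q: it has no rational root (each ±√298 ± √258 is irrational), and any factorization into two quadratics over Q would force √(76884) ∈ Q (pairing opposite roots) or √298, √258 ∈ Q (other pairings), all impossible. Hence [Q(γ):Q] = 4 = [Q(√298, √258):Q], so Q(γ) = Q(√298, √258).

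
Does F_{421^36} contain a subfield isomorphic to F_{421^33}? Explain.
No: F_{421^33} is not a subfield of F_{421^36}

F_{p^m} embeds in F_{p^n} iff m | n. Here 33 ∤ 36 (since 36 = 1·33 + 3 with remainder 3 ≠ 0), so F_{421^33} is not a subfield of F_{421^36}. Equivalently: if it were, the tower law would give 33 = [F_{421^33}:F_421] dividing [F_{421^36}:F_421] = 36, contradiction.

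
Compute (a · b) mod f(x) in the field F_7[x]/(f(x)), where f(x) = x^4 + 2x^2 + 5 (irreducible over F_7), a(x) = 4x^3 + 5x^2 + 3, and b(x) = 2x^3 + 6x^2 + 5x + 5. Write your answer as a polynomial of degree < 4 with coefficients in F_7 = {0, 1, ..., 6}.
a · b ≡ 4x^3 + 5x^2 + 6x + 6 (mod f(x))

Multiply in F_7[x]: a(x)·b(x) = (4x^3 + 5x^2 + 3)·(2x^3 + 6x^2 + 5x + 5) = x^6 + 6x^5 + x^4 + 2x^3 + x^2 + x + 1. This has degree ≥ 4, so divide by f(x) over F_7: x^6 + 6x^5 + x^4 + 2x^3 + x^2 + x + 1 = (x^2 + 6x + 6)·(x^4 + 2x^2 + 5) + (4x^3 + 5x^2 + 6x + 6). Hence a·b ≡ 4x^3 + 5x^2 + 6x + 6 (mod f). (F_7[x]/(f) is a field with 7^4 = 2401 elements since f is irreducible of degree 4.)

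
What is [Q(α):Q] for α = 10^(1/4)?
[Q(α):Q] = 4

α is a root of x^4 - 10. By Eisenstein's criterion at the prime p = 2 (which divides the constant term 10 but p^2 = 4 does not, since 10 is squarefree), x^4 - 10 is irreducible over Q. Hence [Q(α):Q] = 4.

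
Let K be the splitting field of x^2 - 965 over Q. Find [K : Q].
[K : Q] = 2

f(x) = x^2 - 965 factors as (x - √965)(x + √965). The splitting field is K = Q(√965). Since 965 is squarefree and > 1, it is not a perfect square, so x^2 - 965 is irreducible over Q and [Q(√965) : Q] = 2. Hence [K : Q] = 2.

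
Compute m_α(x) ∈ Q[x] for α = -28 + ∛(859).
m_α(x) = x^3 + 84x^2 + 2352x + 21093

Set β = α + 28 = ∛(859), so β^3 = 859. Then (α + 28)^3 - 859 = 0, i.e. α is a root of g(x) = (x + 28)^3 - 859 = x^3 + 84x^2 + 2352x + 21093. Since g(x) = h(x + 28) where h(x) = x^3 - 859, and h is irreducible over Q (because 859 is not a perfect cube, so h has no rational root, and a monic cubic with no rational root is irreducible), g is also irreducible (irreducibility is preserved under the substitution x → x + 28). Hence m_α(x) = x^3 + 84x^2 + 2352x + 21093.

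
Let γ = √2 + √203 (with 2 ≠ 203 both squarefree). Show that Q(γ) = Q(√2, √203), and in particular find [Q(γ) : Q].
[Q(γ) : Q] = 4 (equivalently, Q(γ) = Q(√2, √203))

Obviously Q(γ) ⊆ Q(√2, √203), and [Q(√2, √203):Q] = 4 (since 2, 203 are distinct squarefree integers > 1 with 406 not a perfect square). To show equality we compute the minimal polynomial of γ. From γ = √2 + √203: γ^2 = 2 + 2√(406) + 203 = 205 + 2√(406), so γ^2 - 205 = 2√(406); squaring, (γ^2 - 205)^2 = 4·406, i.e. γ^4 - 410γ^2 + 42025 - 1624 = 0, i.e. γ^4 - 410γ^2 + 40401 = 0. So γ is a root of x^4 - 410x^2 + 40401. This polynomial is irreducible over Q: it has no rational root (each ±√2 ± √203 is irrational), and any factorization into two quadratics over Q would force √(406) ∈ Q (pairing opposite roots) or √2, √203 ∈ Q (other pairings), all impossible. Hence [Q(γ):Q] = 4 = [Q(√2, √203):Q], so Q(γ) = Q(√2, √203).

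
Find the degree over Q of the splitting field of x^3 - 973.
[K : Q] = 6

The roots of x^3 - 973 are ∛973, ω∛973, ω^2∛973 where ω = e^(2πi/3) is a primitive cube root of unity, so K = Q(∛973, ω). Now [Q(∛973):Q] = 3 (since 973 is not a perfect cube, x^3 - 973 is irreducible) and [Q(ω):Q] = 2. Both 2 and 3 divide [K:Q], and [K:Q] ≤ 3·2 = 6, so [K:Q] = 6. (Equivalently: Q(∛973) ⊂ R but ω ∉ R, so [K : Q(∛973)] = 2.)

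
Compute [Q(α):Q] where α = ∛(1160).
[Q(α):Q] = 3

The minimal polynomial of α is x^3 - 1160, irreducible over Q since 1160 is not a perfect cube (so x^3 - 1160 has no rational root). Hence [Q(α):Q] = deg(m_α) = 3.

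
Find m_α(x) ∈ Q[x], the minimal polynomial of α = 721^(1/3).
m_α(x) = x^3 - 721

α satisfies α^3 = 721, so x^3 - 721 annihilates α. By the rational root test, a rational root p/q (in lowest terms) of x^3 - 721 would satisfy p^3 = 721 q^3, forcing q = 1 and p^3 = 721; but 721 is not a perfect cube, contradiction. A monic cubic over Q with no rational root is irreducible (any nontrivial factorization would include a linear factor). Hence x^3 - 721 is the minimal polynomial of α, and in particular [Q(α):Q] = 3.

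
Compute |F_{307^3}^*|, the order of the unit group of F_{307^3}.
|F_{307^3}^*| = 28934442

F_{307^3} has 307^3 = 28934443 elements; its multiplicative group consists of all nonzero elements, so |F_{307^3}^*| = 28934443 - 1 = 28934442. (It is cyclic since any finite subgroup of the multiplicative group of a field is cyclic.)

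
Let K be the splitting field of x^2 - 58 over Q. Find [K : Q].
[K : Q] = 2

f(x) = x^2 - 58 factors as (x - √58)(x + √58). The splitting field is K = Q(√58). Since 58 is squarefree and > 1, it is not a perfect square, so x^2 - 58 is irreducible over Q and [Q(√58) : Q] = 2. Hence [K : Q] = 2.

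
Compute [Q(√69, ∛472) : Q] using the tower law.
[Q(√69, ∛472) : Q] = 6

Let L = Q(√69, ∛472). Since Q(√69) ⊂ L and [Q(√69):Q] = 2, the tower law gives 2 | [L:Q]. Likewise Q(∛472) ⊂ L with [Q(∛472):Q] = 3 (because 472 is not a perfect cube), so 3 | [L:Q]. As gcd(2,3) = 1, [L:Q] is divisible by 6. Conversely L is generated over Q by √69 and ∛472, so [L:Q] ≤ 2·3 = 6. Therefore [Q(√69, ∛472) : Q] = 6.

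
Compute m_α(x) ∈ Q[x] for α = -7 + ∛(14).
m_α(x) = x^3 + 21x^2 + 147x + 329

Set β = α + 7 = ∛(14), so β^3 = 14. Then (α + 7)^3 - 14 = 0, i.e. α is a root of g(x) = (x + 7)^3 - 14 = x^3 + 21x^2 + 147x + 329. Since g(x) = h(x + 7) where h(x) = x^3 - 14, and h is irreducible over Q (because 14 is not a perfect cube, so h has no rational root, and a monic cubic with no rational root is irreducible), g is also irreducible (irreducibility is preserved under the substitution x → x + 7). Hence m_α(x) = x^3 + 21x^2 + 147x + 329.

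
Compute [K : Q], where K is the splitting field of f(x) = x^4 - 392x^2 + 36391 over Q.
[K : Q] = 4

Solving the quadratic in x^2: x^2 = (392 ± √(392^2 - 4·36391))/2 = (392 ± √8100)/2 = (392 ± 90)/2, giving x^2 = 241 or x^2 = 151. So f(x) = (x^2 - 241)(x^2 - 151) and the roots of f are ±√241, ±√151. Hence the splitting field is K = Q(√241, √151). Since 241 and 151 are distinct squarefree integers > 1, their product 36391 is not a perfect square, so √151 ∉ Q(√241). By the tower law [K:Q] = [Q(√241,√151):Q(√241)] · [Q(√241):Q] = 2 · 2 = 4.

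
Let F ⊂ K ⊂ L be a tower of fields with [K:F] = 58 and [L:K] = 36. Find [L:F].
[L:F] = 2088

The tower law says that for any tower of field extensions F ⊂ K ⊂ L with finite degrees, [L:F] = [L:K] · [K:F]. Here this gives [L:F] = 36 · 58 = 2088.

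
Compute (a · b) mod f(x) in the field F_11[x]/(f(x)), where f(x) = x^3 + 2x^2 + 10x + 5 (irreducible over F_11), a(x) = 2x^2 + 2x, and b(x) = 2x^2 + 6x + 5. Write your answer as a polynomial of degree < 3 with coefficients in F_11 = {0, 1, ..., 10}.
a · b ≡ 10x^2 + 9x + 4 (mod f(x))

Multiply in F_11[x]: a(x)·b(x) = (2x^2 + 2x)·(2x^2 + 6x + 5) = 4x^4 + 5x^3 + 10x. This has degree ≥ 3, so divide by f(x) over F_11: 4x^4 + 5x^3 + 10x = (4x + 8)·(x^3 + 2x^2 + 10x + 5) + (10x^2 + 9x + 4). Hence a·b ≡ 10x^2 + 9x + 4 (mod f). (F_11[x]/(f) is a field with 11^3 = 1331 elements since f is irreducible of degree 3.)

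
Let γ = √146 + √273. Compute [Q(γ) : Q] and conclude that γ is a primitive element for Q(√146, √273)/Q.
[Q(γ) : Q] = 4 (equivalently, Q(γ) = Q(√146, √273))

Obviously Q(γ) ⊆ Q(√146, √273), and [Q(√146, √273):Q] = 4 (since 146, 273 are distinct squarefree integers > 1 with 39858 not a perfect square). To show equality we compute the minimal polynomial of γ. From γ = √146 + √273: γ^2 = 146 + 2√(39858) + 273 = 419 + 2√(39858), so γ^2 - 419 = 2√(39858); squaring, (γ^2 - 419)^2 = 4·39858, i.e. γ^4 - 838γ^2 + 175561 - 159432 = 0, i.e. γ^4 - 838γ^2 + 16129 = 0. So γ is a root of x^4 - 838x^2 + 16129. This polynomial is irreducible over Q: it has no rational root (each ±√146 ± √273 is irrational), and any factorization into two quadratics over Q would force √(39858) ∈ Q (pairing opposite roots) or √146, √273 ∈ Q (other pairings), all impossible. Hence [Q(γ):Q] = 4 = [Q(√146, √273):Q], so Q(γ) = Q(√146, √273).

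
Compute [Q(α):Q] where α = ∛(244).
[Q(α):Q] = 3

The minimal polynomial of α is x^3 - 244, irreducible over Q since 244 is not a perfect cube (so x^3 - 244 has no rational root). Hence [Q(α):Q] = deg(m_α) = 3.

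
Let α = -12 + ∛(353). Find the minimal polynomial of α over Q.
m_α(x) = x^3 + 36x^2 + 432x + 1375

Set β = α + 12 = ∛(353), so β^3 = 353. Then (α + 12)^3 - 353 = 0, i.e. α is a root of g(x) = (x + 12)^3 - 353 = x^3 + 36x^2 + 432x + 1375. Since g(x) = h(x + 12) where h(x) = x^3 - 353, and h is irreducible over Q (because 353 is not a perfect cube, so h has no rational root, and a monic cubic with no rational root is irreducible), g is also irreducible (irreducibility is preserved under the substitution x → x + 12). Hence m_α(x) = x^3 + 36x^2 + 432x + 1375.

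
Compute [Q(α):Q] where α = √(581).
[Q(α):Q] = 2

[Q(α):Q] equals the degree of the minimal polynomial of α. Here α^2 = 581 and x^2 - 581 is irreducible (d = 581 is squarefree, ≠ 1, hence not a square), so deg(m_α) = 2. Thus [Q(α):Q] = 2.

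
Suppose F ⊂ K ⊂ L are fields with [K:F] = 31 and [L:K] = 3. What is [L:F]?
[L:F] = 93

The tower law says that for any tower of field extensions F ⊂ K ⊂ L with finite degrees, [L:F] = [L:K] · [K:F]. Here this gives [L:F] = 3 · 31 = 93.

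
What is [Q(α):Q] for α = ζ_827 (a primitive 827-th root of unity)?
[Q(α):Q] = 826

The minimal polynomial of ζ_827 over Q is the 827-th cyclotomic polynomial Φ_827(x), which is irreducible over Q and has degree φ(827) = 826. Hence [Q(α):Q] = φ(827) = 826.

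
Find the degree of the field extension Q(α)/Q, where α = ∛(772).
[Q(α):Q] = 3

The minimal polynomial of α is x^3 - 772, irreducible over Q since 772 is not a perfect cube (so x^3 - 772 has no rational root). Hence [Q(α):Q] = deg(m_α) = 3.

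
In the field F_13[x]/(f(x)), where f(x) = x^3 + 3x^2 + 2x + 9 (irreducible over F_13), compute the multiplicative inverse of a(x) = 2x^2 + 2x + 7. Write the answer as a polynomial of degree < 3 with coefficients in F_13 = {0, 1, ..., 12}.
a(x)^(-1) ≡ 6x^2 + x + 9 (mod f(x))

Since f is irreducible over F_13, F_13[x]/(f) is a field and a(x) ≠ 0 has an inverse. Apply the extended Euclidean algorithm to f(x) and a(x) in F_13[x]: f(x) = (7x + 1)·a(x) + (3x + 2);  a(x) = (5x + 6)·(3x + 2) + (8). The last nonzero remainder is the constant 8 = gcd(f, a) in F_13. Back-substituting through the division chain expresses 8 = s(x)·a(x) + t(x)·f(x) with s(x) ≡ 9x^2 + 8x + 7 (mod f), so (9x^2 + 8x + 7)·a(x) ≡ 8 (mod f). Multiplying by 8^(-1) ≡ 5 in F_13 gives a(x)^(-1) ≡ 5·(9x^2 + 8x + 7) ≡ 6x^2 + x + 9 (mod f). Check: (2x^2 + 2x + 7)·(6x^2 + x + 9) = 12x^4 + x^3 + 10x^2 + 12x + 11 ≡ 1 (mod x^3 + 3x^2 + 2x + 9).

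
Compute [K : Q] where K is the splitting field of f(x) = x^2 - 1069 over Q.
[K : Q] = 2

f(x) = x^2 - 1069 factors as (x - √1069)(x + √1069). The splitting field is K = Q(√1069). Since 1069 is squarefree and > 1, it is not a perfect square, so x^2 - 1069 is irreducible over Q and [Q(√1069) : Q] = 2. Hence [K : Q] = 2.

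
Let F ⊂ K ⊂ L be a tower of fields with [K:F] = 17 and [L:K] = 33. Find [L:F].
[L:F] = 561

The tower law says that for any tower of field extensions F ⊂ K ⊂ L with finite degrees, [L:F] = [L:K] · [K:F]. Here this gives [L:F] = 33 · 17 = 561.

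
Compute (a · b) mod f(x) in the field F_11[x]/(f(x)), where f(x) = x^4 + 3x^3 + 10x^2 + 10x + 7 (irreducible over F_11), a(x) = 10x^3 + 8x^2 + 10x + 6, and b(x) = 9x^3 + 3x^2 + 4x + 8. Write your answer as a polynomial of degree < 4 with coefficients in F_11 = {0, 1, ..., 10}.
a · b ≡ 8x^3 + 6x^2 + 4x + 4 (mod f(x))

Multiply in F_11[x]: a(x)·b(x) = (10x^3 + 8x^2 + 10x + 6)·(9x^3 + 3x^2 + 4x + 8) = 2x^6 + 3x^5 + 9x^3 + x^2 + 5x + 4. This has degree ≥ 4, so divide by f(x) over F_11: 2x^6 + 3x^5 + 9x^3 + x^2 + 5x + 4 = (2x^2 + 8x)·(x^4 + 3x^3 + 10x^2 + 10x + 7) + (8x^3 + 6x^2 + 4x + 4). Hence a·b ≡ 8x^3 + 6x^2 + 4x + 4 (mod f). (F_11[x]/(f) is a field with 11^4 = 14641 elements since f is irreducible of degree 4.)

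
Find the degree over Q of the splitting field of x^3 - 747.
[K : Q] = 6

The roots of x^3 - 747 are ∛747, ω∛747, ω^2∛747 where ω = e^(2πi/3) is a primitive cube root of unity, so K = Q(∛747, ω). Now [Q(∛747):Q] = 3 (since 747 is not a perfect cube, x^3 - 747 is irreducible) and [Q(ω):Q] = 2. Both 2 and 3 divide [K:Q], and [K:Q] ≤ 3·2 = 6, so [K:Q] = 6. (Equivalently: Q(∛747) ⊂ R but ω ∉ R, so [K : Q(∛747)] = 2.)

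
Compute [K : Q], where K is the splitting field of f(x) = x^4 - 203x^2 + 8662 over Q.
[K : Q] = 4

Solving the quadratic in x^2: x^2 = (203 ± √(203^2 - 4·8662))/2 = (203 ± √6561)/2 = (203 ± 81)/2, giving x^2 = 142 or x^2 = 61. So f(x) = (x^2 - 142)(x^2 - 61) and the roots of f are ±√142, ±√61. Hence the splitting field is K = Q(√142, √61). Since 142 and 61 are distinct squarefree integers > 1, their product 8662 is not a perfect square, so √61 ∉ Q(√142). By the tower law [K:Q] = [Q(√142,√61):Q(√142)] · [Q(√142):Q] = 2 · 2 = 4.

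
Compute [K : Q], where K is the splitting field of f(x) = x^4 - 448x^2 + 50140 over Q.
[K : Q] = 4

Solving the quadratic in x^2: x^2 = (448 ± √(448^2 - 4·50140))/2 = (448 ± √144)/2 = (448 ± 12)/2, giving x^2 = 218 or x^2 = 230. So f(x) = (x^2 - 218)(x^2 - 230) and the roots of f are ±√218, ±√230. Hence the splitting field is K = Q(√218, √230). Since 218 and 230 are distinct squarefree integers > 1, their product 50140 is not a perfect square, so √230 ∉ Q(√218). By the tower law [K:Q] = [Q(√218,√230):Q(√218)] · [Q(√218):Q] = 2 · 2 = 4.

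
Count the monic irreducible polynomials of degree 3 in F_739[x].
There are 134527560 monic irreducible polynomials of degree 3 over F_739

Each element of F_{739^3} that lies in no proper subfield is a root of exactly one monic irreducible of degree 3 over F_739, and each such polynomial has 3 distinct roots in F_{739^3}. By Möbius inversion the count is N_739(3) = (1/3) Σ_{d|3} μ(3/d) · 739^d = (1/3)(μ(3)·739^1 + μ(1)·739^3) = 403582680/3 = 134527560.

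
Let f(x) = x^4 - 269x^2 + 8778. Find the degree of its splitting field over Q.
[K : Q] = 4

Solving the quadratic in x^2: x^2 = (269 ± √(269^2 - 4·8778))/2 = (269 ± √37249)/2 = (269 ± 193)/2, giving x^2 = 38 or x^2 = 231. So f(x) = (x^2 - 38)(x^2 - 231) and the roots of f are ±√38, ±√231. Hence the splitting field is K = Q(√38, √231). Since 38 and 231 are distinct squarefree integers > 1, their product 8778 is not a perfect square, so √231 ∉ Q(√38). By the tower law [K:Q] = [Q(√38,√231):Q(√38)] · [Q(√38):Q] = 2 · 2 = 4.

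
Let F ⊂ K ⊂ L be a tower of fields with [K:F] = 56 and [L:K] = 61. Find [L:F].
[L:F] = 3416

The tower law says that for any tower of field extensions F ⊂ K ⊂ L with finite degrees, [L:F] = [L:K] · [K:F]. Here this gives [L:F] = 61 · 56 = 3416.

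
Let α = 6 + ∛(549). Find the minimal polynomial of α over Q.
m_α(x) = x^3 - 18x^2 + 108x - 765

Set β = α - 6 = ∛(549), so β^3 = 549. Then (α - 6)^3 - 549 = 0, i.e. α is a root of g(x) = (x - 6)^3 - 549 = x^3 - 18x^2 + 108x - 765. Since g(x) = h(x - 6) where h(x) = x^3 - 549, and h is irreducible over Q (because 549 is not a perfect cube, so h has no rational root, and a monic cubic with no rational root is irreducible), g is also irreducible (irreducibility is preserved under the substitution x → x - 6). Hence m_α(x) = x^3 - 18x^2 + 108x - 765.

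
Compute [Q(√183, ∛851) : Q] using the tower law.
[Q(√183, ∛851) : Q] = 6

Let L = Q(√183, ∛851). Since Q(√183) ⊂ L and [Q(√183):Q] = 2, the tower law gives 2 | [L:Q]. Likewise Q(∛851) ⊂ L with [Q(∛851):Q] = 3 (because 851 is not a perfect cube), so 3 | [L:Q]. As gcd(2,3) = 1, [L:Q] is divisible by 6. Conversely L is generated over Q by √183 and ∛851, so [L:Q] ≤ 2·3 = 6. Therefore [Q(√183, ∛851) : Q] = 6.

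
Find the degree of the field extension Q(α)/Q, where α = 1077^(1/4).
[Q(α):Q] = 4

α is a root of x^4 - 1077. By Eisenstein's criterion at the prime p = 3 (which divides the constant term 1077 but p^2 = 9 does not, since 1077 is squarefree), x^4 - 1077 is irreducible over Q. Hence [Q(α):Q] = 4.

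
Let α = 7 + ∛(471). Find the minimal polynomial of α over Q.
m_α(x) = x^3 - 21x^2 + 147x - 814

Set β = α - 7 = ∛(471), so β^3 = 471. Then (α - 7)^3 - 471 = 0, i.e. α is a root of g(x) = (x - 7)^3 - 471 = x^3 - 21x^2 + 147x - 814. Since g(x) = h(x - 7) where h(x) = x^3 - 471, and h is irreducible over Q (because 471 is not a perfect cube, so h has no rational root, and a monic cubic with no rational root is irreducible), g is also irreducible (irreducibility is preserved under the substitution x → x - 7). Hence m_α(x) = x^3 - 21x^2 + 147x - 814.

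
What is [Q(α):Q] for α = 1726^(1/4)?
[Q(α):Q] = 4

α is a root of x^4 - 1726. By Eisenstein's criterion at the prime p = 2 (which divides the constant term 1726 but p^2 = 4 does not, since 1726 is squarefree), x^4 - 1726 is irreducible over Q. Hence [Q(α):Q] = 4.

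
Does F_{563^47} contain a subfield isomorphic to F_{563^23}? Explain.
No: F_{563^23} is not a subfield of F_{563^47}

F_{p^m} embeds in F_{p^n} iff m | n. Here 23 ∤ 47 (since 47 = 2·23 + 1 with remainder 1 ≠ 0), so F_{563^23} is not a subfield of F_{563^47}. Equivalently: if it were, the tower law would give 23 = [F_{563^23}:F_563] dividing [F_{563^47}:F_563] = 47, contradiction.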